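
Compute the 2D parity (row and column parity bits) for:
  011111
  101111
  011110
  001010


Row parities: 1100
Column parities: 100100

Row P: 1100, Col P: 100100, Corner: 0


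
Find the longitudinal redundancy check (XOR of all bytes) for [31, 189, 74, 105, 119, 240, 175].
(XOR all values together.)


XOR chain: 31 ^ 189 ^ 74 ^ 105 ^ 119 ^ 240 ^ 175 = 169

169


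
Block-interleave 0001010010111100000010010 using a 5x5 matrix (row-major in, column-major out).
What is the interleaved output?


Matrix:
  00010
  10010
  11110
  00000
  10010
Read columns: 0110100100001001110100000

0110100100001001110100000


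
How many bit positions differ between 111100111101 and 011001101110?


XOR: 100101010011
Count of 1s: 6

6


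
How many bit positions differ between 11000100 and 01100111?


XOR: 10100011
Count of 1s: 4

4


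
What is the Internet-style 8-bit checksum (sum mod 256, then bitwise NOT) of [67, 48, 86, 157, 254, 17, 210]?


Sum = 839 mod 256 = 71
Complement = 184

184


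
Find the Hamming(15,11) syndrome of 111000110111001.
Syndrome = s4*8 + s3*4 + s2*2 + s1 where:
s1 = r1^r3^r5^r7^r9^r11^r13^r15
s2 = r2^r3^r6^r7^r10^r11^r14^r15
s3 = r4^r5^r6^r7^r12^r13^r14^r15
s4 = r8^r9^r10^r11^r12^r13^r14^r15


s1=1, s2=0, s3=1, s4=1

Syndrome = 13 (error at position 13)


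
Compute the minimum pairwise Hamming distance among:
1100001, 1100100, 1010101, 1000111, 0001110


Comparing all pairs, minimum distance: 2
Can detect 1 errors, correct 0 errors

2


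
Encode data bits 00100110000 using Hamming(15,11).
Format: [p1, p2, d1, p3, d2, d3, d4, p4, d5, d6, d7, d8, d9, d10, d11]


Parity bits: p1=1, p2=1, p3=1, p4=0

110101000110000


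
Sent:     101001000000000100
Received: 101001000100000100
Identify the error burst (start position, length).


XOR: 000000000100000000

Burst at position 9, length 1


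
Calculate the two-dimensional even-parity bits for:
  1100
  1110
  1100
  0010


Row parities: 0101
Column parities: 1100

Row P: 0101, Col P: 1100, Corner: 0


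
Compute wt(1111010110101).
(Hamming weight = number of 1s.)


Counting 1s in 1111010110101

9


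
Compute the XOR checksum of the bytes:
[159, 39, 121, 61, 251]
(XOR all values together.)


XOR chain: 159 ^ 39 ^ 121 ^ 61 ^ 251 = 7

7


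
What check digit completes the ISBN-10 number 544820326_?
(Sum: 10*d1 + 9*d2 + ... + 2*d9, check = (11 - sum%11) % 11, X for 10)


Weighted sum: 216
216 mod 11 = 7

Check digit: 4


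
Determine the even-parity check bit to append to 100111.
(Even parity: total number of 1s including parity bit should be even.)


Number of 1s in data: 4
Parity bit: 0

0


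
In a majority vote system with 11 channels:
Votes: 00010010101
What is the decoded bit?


Ones: 4 out of 11
Threshold: 6

0 (4/11 voted 1)


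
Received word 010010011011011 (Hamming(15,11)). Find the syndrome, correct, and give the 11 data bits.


Syndrome = 0: no error detected

Data: 01001011011 (no errors)


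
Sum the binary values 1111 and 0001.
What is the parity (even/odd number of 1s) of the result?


1111 = 15
0001 = 1
Sum = 16 = 10000
1s count = 1

odd parity (1 ones in 10000)


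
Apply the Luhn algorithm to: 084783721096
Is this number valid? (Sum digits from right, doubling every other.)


Luhn sum = 57
57 mod 10 = 7

Invalid (Luhn sum mod 10 = 7)


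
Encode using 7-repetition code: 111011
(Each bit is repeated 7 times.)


Each bit -> 7 copies

111111111111111111111000000011111111111111


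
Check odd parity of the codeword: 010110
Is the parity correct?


Number of 1s: 3

Yes, parity is correct (3 ones)


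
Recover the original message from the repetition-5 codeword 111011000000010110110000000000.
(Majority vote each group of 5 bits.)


Groups: 11101, 10000, 00010, 11011, 00000, 00000
Majority votes: 100100

100100


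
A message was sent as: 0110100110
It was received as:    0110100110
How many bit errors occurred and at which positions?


XOR: 0000000000

0 errors (received matches sent)


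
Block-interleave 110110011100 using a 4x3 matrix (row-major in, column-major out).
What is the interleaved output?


Matrix:
  110
  110
  011
  100
Read columns: 110111100010

110111100010


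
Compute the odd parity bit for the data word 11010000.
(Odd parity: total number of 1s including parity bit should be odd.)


Number of 1s in data: 3
Parity bit: 0

0


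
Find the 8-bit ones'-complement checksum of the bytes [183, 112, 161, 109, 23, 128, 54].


Sum = 770 mod 256 = 2
Complement = 253

253


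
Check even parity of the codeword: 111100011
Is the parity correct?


Number of 1s: 6

Yes, parity is correct (6 ones)


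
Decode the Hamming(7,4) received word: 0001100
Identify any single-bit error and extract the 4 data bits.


Syndrome = 1: error at position 1

Data: 0100 (corrected bit 1)


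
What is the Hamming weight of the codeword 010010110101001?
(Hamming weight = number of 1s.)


Counting 1s in 010010110101001

7


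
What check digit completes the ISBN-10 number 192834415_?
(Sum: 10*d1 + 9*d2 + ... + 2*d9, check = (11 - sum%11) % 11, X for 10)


Weighted sum: 230
230 mod 11 = 10

Check digit: 1


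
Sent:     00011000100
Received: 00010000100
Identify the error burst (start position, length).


XOR: 00001000000

Burst at position 4, length 1


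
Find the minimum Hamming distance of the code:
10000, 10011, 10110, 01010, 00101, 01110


Comparing all pairs, minimum distance: 1
Can detect 0 errors, correct 0 errors

1


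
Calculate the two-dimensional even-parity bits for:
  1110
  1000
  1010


Row parities: 110
Column parities: 1100

Row P: 110, Col P: 1100, Corner: 0


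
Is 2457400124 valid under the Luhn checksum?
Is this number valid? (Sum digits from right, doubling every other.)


Luhn sum = 33
33 mod 10 = 3

Invalid (Luhn sum mod 10 = 3)


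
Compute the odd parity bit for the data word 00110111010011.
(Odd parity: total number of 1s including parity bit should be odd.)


Number of 1s in data: 8
Parity bit: 1

1


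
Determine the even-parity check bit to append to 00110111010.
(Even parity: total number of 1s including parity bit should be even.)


Number of 1s in data: 6
Parity bit: 0

0


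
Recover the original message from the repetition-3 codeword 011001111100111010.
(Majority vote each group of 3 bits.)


Groups: 011, 001, 111, 100, 111, 010
Majority votes: 101010

101010


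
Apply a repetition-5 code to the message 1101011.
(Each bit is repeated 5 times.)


Each bit -> 5 copies

11111111110000011111000001111111111


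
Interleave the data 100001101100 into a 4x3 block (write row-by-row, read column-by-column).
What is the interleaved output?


Matrix:
  100
  001
  101
  100
Read columns: 101100000110

101100000110


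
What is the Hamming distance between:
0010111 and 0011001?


XOR: 0001110
Count of 1s: 3

3


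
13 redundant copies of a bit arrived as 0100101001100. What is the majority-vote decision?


Ones: 5 out of 13
Threshold: 7

0 (5/13 voted 1)


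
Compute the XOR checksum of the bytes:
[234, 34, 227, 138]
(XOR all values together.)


XOR chain: 234 ^ 34 ^ 227 ^ 138 = 161

161


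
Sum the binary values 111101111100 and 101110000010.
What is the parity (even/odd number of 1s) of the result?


111101111100 = 3964
101110000010 = 2946
Sum = 6910 = 1101011111110
1s count = 10

even parity (10 ones in 1101011111110)


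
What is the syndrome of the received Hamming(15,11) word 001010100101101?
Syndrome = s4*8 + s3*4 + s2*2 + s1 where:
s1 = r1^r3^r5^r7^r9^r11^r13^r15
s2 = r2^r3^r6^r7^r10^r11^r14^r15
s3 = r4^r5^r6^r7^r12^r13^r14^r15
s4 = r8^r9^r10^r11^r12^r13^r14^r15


s1=1, s2=0, s3=1, s4=0

Syndrome = 5 (error at position 5)


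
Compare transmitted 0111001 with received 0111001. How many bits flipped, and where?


XOR: 0000000

0 errors (received matches sent)


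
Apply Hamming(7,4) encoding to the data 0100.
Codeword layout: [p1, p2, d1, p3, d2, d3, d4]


Parity bits: p1=1, p2=0, p3=1

1001100


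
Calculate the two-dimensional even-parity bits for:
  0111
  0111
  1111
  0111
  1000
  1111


Row parities: 110110
Column parities: 1111

Row P: 110110, Col P: 1111, Corner: 0


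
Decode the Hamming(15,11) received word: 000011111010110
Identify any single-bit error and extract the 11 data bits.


Syndrome = 13: error at position 13

Data: 01111010010 (corrected bit 13)


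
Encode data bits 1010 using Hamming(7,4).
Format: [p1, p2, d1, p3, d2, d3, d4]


Parity bits: p1=1, p2=0, p3=1

1011010


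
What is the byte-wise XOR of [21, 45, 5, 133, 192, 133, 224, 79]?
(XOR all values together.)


XOR chain: 21 ^ 45 ^ 5 ^ 133 ^ 192 ^ 133 ^ 224 ^ 79 = 82

82


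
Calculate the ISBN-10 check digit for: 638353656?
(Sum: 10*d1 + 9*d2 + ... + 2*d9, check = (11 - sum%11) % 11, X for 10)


Weighted sum: 268
268 mod 11 = 4

Check digit: 7


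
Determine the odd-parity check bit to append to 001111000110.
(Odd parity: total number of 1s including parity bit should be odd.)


Number of 1s in data: 6
Parity bit: 1

1


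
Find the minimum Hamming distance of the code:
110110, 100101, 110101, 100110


Comparing all pairs, minimum distance: 1
Can detect 0 errors, correct 0 errors

1


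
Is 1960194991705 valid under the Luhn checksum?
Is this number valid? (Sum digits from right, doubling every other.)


Luhn sum = 62
62 mod 10 = 2

Invalid (Luhn sum mod 10 = 2)


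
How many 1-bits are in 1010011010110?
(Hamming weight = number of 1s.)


Counting 1s in 1010011010110

7


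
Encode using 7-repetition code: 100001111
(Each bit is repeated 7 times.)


Each bit -> 7 copies

111111100000000000000000000000000001111111111111111111111111111


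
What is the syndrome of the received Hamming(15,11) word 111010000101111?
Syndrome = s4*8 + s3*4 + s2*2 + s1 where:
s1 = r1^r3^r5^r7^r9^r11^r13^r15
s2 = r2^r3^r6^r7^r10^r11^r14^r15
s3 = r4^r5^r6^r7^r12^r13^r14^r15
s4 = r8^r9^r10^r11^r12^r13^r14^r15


s1=1, s2=1, s3=1, s4=1

Syndrome = 15 (error at position 15)


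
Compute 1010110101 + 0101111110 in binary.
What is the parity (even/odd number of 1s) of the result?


1010110101 = 693
0101111110 = 382
Sum = 1075 = 10000110011
1s count = 5

odd parity (5 ones in 10000110011)


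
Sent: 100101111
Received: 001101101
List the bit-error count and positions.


XOR: 101000010

3 error(s) at position(s): 0, 2, 7


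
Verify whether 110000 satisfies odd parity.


Number of 1s: 2

No, parity error (2 ones)


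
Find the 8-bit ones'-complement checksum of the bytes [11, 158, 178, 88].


Sum = 435 mod 256 = 179
Complement = 76

76


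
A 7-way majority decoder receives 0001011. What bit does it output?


Ones: 3 out of 7
Threshold: 4

0 (3/7 voted 1)


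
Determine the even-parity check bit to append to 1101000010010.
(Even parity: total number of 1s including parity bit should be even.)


Number of 1s in data: 5
Parity bit: 1

1


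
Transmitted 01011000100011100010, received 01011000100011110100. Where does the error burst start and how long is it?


XOR: 00000000000000010110

Burst at position 15, length 4


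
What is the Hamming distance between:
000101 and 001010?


XOR: 001111
Count of 1s: 4

4


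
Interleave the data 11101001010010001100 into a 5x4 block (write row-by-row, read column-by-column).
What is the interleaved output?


Matrix:
  1110
  1001
  0100
  1000
  1100
Read columns: 11011101011000001000

11011101011000001000


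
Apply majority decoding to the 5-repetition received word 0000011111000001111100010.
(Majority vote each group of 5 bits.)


Groups: 00000, 11111, 00000, 11111, 00010
Majority votes: 01010

01010


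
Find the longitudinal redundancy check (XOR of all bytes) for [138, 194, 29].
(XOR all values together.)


XOR chain: 138 ^ 194 ^ 29 = 85

85


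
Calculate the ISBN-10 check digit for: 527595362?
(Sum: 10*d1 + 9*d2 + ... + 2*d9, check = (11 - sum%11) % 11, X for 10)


Weighted sum: 272
272 mod 11 = 8

Check digit: 3


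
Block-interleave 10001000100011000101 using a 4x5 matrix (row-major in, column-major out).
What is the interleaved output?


Matrix:
  10001
  00010
  00110
  00101
Read columns: 10000000001101101001

10000000001101101001


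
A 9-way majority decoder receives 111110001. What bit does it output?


Ones: 6 out of 9
Threshold: 5

1 (6/9 voted 1)


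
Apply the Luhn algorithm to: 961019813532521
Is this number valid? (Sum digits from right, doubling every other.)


Luhn sum = 54
54 mod 10 = 4

Invalid (Luhn sum mod 10 = 4)


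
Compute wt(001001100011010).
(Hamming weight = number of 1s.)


Counting 1s in 001001100011010

6


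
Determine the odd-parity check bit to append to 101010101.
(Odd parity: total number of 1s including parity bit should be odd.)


Number of 1s in data: 5
Parity bit: 0

0


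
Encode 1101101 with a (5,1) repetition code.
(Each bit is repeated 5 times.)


Each bit -> 5 copies

11111111110000011111111110000011111


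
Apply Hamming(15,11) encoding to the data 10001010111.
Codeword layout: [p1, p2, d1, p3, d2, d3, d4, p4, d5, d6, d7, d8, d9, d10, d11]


Parity bits: p1=1, p2=0, p3=1, p4=1

101100011010111


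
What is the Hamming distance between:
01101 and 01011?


XOR: 00110
Count of 1s: 2

2


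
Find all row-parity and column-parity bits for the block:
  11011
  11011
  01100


Row parities: 000
Column parities: 01100

Row P: 000, Col P: 01100, Corner: 0


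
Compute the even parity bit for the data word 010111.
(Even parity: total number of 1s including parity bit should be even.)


Number of 1s in data: 4
Parity bit: 0

0


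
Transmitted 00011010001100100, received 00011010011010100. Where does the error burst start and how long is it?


XOR: 00000000010110000

Burst at position 9, length 4


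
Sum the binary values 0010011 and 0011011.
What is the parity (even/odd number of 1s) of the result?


0010011 = 19
0011011 = 27
Sum = 46 = 101110
1s count = 4

even parity (4 ones in 101110)


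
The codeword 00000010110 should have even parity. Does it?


Number of 1s: 3

No, parity error (3 ones)


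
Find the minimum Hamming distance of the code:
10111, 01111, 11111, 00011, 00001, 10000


Comparing all pairs, minimum distance: 1
Can detect 0 errors, correct 0 errors

1


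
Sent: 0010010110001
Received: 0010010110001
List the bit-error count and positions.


XOR: 0000000000000

0 errors (received matches sent)


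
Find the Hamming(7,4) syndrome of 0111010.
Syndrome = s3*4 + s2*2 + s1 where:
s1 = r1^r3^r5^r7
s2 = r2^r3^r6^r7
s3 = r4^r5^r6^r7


s1=1, s2=1, s3=0

Syndrome = 3 (error at position 3)


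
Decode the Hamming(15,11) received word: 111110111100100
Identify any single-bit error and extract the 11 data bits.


Syndrome = 0: no error detected

Data: 11011100100 (no errors)


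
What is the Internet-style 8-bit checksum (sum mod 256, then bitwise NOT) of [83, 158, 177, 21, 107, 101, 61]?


Sum = 708 mod 256 = 196
Complement = 59

59


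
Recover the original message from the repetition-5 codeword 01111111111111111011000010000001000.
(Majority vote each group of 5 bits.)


Groups: 01111, 11111, 11111, 11011, 00001, 00000, 01000
Majority votes: 1111000

1111000


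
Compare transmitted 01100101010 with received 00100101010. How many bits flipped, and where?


XOR: 01000000000

1 error(s) at position(s): 1


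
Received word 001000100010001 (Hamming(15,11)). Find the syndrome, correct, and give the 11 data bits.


Syndrome = 0: no error detected

Data: 10010010001 (no errors)


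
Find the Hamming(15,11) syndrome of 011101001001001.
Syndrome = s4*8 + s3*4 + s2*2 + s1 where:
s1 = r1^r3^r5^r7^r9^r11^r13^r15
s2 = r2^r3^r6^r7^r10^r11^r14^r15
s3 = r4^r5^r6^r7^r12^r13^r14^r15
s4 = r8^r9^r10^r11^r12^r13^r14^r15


s1=1, s2=0, s3=0, s4=1

Syndrome = 9 (error at position 9)


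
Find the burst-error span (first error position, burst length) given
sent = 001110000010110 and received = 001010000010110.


XOR: 000100000000000

Burst at position 3, length 1


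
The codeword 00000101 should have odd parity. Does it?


Number of 1s: 2

No, parity error (2 ones)


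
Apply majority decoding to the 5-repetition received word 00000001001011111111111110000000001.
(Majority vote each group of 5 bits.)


Groups: 00000, 00100, 10111, 11111, 11111, 00000, 00001
Majority votes: 0011100

0011100


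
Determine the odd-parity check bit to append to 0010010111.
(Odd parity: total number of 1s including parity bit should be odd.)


Number of 1s in data: 5
Parity bit: 0

0


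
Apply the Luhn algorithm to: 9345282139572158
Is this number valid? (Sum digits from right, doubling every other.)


Luhn sum = 79
79 mod 10 = 9

Invalid (Luhn sum mod 10 = 9)


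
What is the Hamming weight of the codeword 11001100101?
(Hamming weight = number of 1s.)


Counting 1s in 11001100101

6


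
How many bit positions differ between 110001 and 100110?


XOR: 010111
Count of 1s: 4

4


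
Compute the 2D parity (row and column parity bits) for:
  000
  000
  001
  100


Row parities: 0011
Column parities: 101

Row P: 0011, Col P: 101, Corner: 0


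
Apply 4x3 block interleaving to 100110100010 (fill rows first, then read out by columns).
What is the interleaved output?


Matrix:
  100
  110
  100
  010
Read columns: 111001010000

111001010000


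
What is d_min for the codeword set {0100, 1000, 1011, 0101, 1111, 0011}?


Comparing all pairs, minimum distance: 1
Can detect 0 errors, correct 0 errors

1


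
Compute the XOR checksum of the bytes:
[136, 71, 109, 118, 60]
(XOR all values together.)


XOR chain: 136 ^ 71 ^ 109 ^ 118 ^ 60 = 232

232


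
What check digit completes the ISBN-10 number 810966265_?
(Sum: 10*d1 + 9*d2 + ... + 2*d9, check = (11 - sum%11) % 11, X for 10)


Weighted sum: 254
254 mod 11 = 1

Check digit: X


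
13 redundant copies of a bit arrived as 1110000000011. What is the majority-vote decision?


Ones: 5 out of 13
Threshold: 7

0 (5/13 voted 1)


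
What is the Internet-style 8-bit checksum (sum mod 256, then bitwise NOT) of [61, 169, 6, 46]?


Sum = 282 mod 256 = 26
Complement = 229

229


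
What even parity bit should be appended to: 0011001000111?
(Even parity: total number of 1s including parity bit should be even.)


Number of 1s in data: 6
Parity bit: 0

0


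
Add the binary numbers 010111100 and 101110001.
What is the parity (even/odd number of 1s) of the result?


010111100 = 188
101110001 = 369
Sum = 557 = 1000101101
1s count = 5

odd parity (5 ones in 1000101101)


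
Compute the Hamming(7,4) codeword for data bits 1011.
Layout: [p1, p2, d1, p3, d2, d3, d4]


Parity bits: p1=0, p2=1, p3=0

0110011


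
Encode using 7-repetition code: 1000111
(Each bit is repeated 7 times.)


Each bit -> 7 copies

1111111000000000000000000000111111111111111111111


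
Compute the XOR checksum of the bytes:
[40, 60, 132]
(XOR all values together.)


XOR chain: 40 ^ 60 ^ 132 = 144

144


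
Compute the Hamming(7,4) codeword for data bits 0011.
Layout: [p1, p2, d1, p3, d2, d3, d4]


Parity bits: p1=1, p2=0, p3=0

1000011


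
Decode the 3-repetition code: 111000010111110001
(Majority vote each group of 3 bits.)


Groups: 111, 000, 010, 111, 110, 001
Majority votes: 100110

100110


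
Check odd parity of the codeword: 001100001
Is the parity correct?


Number of 1s: 3

Yes, parity is correct (3 ones)


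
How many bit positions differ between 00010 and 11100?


XOR: 11110
Count of 1s: 4

4


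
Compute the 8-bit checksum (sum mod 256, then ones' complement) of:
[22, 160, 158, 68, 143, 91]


Sum = 642 mod 256 = 130
Complement = 125

125


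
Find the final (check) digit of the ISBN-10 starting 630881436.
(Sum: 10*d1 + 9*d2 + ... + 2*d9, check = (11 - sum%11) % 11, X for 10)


Weighted sum: 233
233 mod 11 = 2

Check digit: 9


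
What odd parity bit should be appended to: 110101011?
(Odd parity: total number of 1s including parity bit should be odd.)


Number of 1s in data: 6
Parity bit: 1

1


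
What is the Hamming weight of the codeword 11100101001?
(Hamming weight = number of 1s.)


Counting 1s in 11100101001

6


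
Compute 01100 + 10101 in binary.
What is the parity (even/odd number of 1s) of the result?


01100 = 12
10101 = 21
Sum = 33 = 100001
1s count = 2

even parity (2 ones in 100001)


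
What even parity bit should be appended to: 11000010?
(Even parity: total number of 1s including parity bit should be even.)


Number of 1s in data: 3
Parity bit: 1

1


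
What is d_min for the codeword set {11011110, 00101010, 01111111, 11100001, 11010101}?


Comparing all pairs, minimum distance: 3
Can detect 2 errors, correct 1 errors

3


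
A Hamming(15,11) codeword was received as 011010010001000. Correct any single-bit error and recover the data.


Syndrome = 0: no error detected

Data: 11000001000 (no errors)


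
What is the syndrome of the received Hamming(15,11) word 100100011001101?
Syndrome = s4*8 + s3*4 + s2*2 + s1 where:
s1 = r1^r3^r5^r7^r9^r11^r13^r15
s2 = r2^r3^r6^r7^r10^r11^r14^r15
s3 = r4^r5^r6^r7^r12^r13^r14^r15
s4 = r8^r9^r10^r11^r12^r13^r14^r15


s1=0, s2=1, s3=0, s4=1

Syndrome = 10 (error at position 10)


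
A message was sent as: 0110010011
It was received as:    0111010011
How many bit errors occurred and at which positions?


XOR: 0001000000

1 error(s) at position(s): 3


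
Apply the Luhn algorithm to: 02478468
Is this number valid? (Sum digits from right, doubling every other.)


Luhn sum = 39
39 mod 10 = 9

Invalid (Luhn sum mod 10 = 9)


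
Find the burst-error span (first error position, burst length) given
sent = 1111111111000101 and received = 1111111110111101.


XOR: 0000000001111000

Burst at position 9, length 4


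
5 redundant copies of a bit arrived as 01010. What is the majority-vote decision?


Ones: 2 out of 5
Threshold: 3

0 (2/5 voted 1)


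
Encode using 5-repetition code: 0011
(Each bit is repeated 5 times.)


Each bit -> 5 copies

00000000001111111111


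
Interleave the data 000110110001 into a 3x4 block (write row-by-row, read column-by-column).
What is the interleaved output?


Matrix:
  0001
  1011
  0001
Read columns: 010000010111

010000010111


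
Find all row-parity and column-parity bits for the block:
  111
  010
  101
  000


Row parities: 1100
Column parities: 000

Row P: 1100, Col P: 000, Corner: 0


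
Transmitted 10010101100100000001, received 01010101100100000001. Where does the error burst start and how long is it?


XOR: 11000000000000000000

Burst at position 0, length 2


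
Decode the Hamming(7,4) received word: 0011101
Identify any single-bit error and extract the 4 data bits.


Syndrome = 5: error at position 5

Data: 1001 (corrected bit 5)


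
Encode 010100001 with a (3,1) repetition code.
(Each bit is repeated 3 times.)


Each bit -> 3 copies

000111000111000000000000111


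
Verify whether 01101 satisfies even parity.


Number of 1s: 3

No, parity error (3 ones)


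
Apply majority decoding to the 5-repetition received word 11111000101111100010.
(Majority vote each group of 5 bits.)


Groups: 11111, 00010, 11111, 00010
Majority votes: 1010

1010


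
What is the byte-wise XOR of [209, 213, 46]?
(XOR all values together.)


XOR chain: 209 ^ 213 ^ 46 = 42

42


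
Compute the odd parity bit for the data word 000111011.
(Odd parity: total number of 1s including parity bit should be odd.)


Number of 1s in data: 5
Parity bit: 0

0


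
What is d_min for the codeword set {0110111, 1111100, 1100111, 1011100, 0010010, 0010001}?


Comparing all pairs, minimum distance: 1
Can detect 0 errors, correct 0 errors

1


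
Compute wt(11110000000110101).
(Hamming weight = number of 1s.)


Counting 1s in 11110000000110101

8


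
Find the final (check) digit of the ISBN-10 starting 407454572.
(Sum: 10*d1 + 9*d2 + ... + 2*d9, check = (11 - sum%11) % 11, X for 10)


Weighted sum: 219
219 mod 11 = 10

Check digit: 1


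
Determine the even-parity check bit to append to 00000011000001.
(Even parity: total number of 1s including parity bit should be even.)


Number of 1s in data: 3
Parity bit: 1

1


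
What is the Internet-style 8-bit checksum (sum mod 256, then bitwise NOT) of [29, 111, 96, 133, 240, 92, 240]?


Sum = 941 mod 256 = 173
Complement = 82

82


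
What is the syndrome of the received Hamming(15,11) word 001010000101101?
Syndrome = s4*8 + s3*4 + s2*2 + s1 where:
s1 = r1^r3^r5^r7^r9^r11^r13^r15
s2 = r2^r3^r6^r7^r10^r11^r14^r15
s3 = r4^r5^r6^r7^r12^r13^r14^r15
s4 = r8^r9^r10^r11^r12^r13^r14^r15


s1=0, s2=1, s3=0, s4=0

Syndrome = 2 (error at position 2)


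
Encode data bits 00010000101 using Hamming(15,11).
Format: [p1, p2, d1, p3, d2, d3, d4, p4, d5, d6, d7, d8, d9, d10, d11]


Parity bits: p1=1, p2=0, p3=1, p4=0

100100100000101


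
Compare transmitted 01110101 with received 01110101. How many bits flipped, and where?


XOR: 00000000

0 errors (received matches sent)


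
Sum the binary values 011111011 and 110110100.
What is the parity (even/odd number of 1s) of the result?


011111011 = 251
110110100 = 436
Sum = 687 = 1010101111
1s count = 7

odd parity (7 ones in 1010101111)


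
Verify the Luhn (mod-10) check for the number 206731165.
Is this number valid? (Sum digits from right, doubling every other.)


Luhn sum = 27
27 mod 10 = 7

Invalid (Luhn sum mod 10 = 7)


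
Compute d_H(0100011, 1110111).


XOR: 1010100
Count of 1s: 3

3


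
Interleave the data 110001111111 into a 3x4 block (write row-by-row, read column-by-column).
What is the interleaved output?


Matrix:
  1100
  0111
  1111
Read columns: 101111011011

101111011011


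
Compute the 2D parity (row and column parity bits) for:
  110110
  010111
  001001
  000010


Row parities: 0001
Column parities: 101010

Row P: 0001, Col P: 101010, Corner: 1


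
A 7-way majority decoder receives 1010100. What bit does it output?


Ones: 3 out of 7
Threshold: 4

0 (3/7 voted 1)


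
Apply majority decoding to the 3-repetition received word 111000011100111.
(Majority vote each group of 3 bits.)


Groups: 111, 000, 011, 100, 111
Majority votes: 10101

10101


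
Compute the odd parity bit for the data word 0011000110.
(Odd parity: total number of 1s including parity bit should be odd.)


Number of 1s in data: 4
Parity bit: 1

1


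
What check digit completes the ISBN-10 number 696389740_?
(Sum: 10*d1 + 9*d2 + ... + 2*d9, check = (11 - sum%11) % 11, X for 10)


Weighted sum: 343
343 mod 11 = 2

Check digit: 9


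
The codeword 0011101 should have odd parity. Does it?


Number of 1s: 4

No, parity error (4 ones)


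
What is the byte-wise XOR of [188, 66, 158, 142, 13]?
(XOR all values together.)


XOR chain: 188 ^ 66 ^ 158 ^ 142 ^ 13 = 227

227


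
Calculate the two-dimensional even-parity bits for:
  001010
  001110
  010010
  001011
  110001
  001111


Row parities: 010110
Column parities: 100011

Row P: 010110, Col P: 100011, Corner: 1


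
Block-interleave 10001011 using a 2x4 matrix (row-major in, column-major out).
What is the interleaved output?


Matrix:
  1000
  1011
Read columns: 11000101

11000101


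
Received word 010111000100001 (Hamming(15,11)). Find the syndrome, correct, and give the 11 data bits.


Syndrome = 0: no error detected

Data: 01100100001 (no errors)


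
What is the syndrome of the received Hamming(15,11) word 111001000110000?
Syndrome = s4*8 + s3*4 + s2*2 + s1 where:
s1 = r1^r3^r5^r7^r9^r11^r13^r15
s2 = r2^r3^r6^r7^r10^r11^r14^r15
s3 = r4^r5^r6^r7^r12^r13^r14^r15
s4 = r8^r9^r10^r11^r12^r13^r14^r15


s1=1, s2=1, s3=1, s4=0

Syndrome = 7 (error at position 7)


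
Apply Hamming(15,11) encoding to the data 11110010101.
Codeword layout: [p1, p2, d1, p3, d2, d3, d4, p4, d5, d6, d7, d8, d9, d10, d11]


Parity bits: p1=0, p2=1, p3=1, p4=1

011111110010101


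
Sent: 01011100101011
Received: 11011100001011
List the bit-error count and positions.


XOR: 10000000100000

2 error(s) at position(s): 0, 8


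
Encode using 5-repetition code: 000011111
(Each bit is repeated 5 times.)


Each bit -> 5 copies

000000000000000000001111111111111111111111111


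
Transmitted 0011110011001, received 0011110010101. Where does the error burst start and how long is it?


XOR: 0000000001100

Burst at position 9, length 2


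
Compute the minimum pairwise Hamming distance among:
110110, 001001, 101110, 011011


Comparing all pairs, minimum distance: 2
Can detect 1 errors, correct 0 errors

2


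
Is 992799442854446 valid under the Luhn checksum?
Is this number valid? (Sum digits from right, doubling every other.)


Luhn sum = 95
95 mod 10 = 5

Invalid (Luhn sum mod 10 = 5)


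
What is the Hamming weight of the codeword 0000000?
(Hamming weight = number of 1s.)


Counting 1s in 0000000

0


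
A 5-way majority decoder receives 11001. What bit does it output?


Ones: 3 out of 5
Threshold: 3

1 (3/5 voted 1)


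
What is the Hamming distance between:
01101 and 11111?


XOR: 10010
Count of 1s: 2

2


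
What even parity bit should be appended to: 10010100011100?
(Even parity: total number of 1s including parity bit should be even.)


Number of 1s in data: 6
Parity bit: 0

0


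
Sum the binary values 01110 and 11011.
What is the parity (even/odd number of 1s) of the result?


01110 = 14
11011 = 27
Sum = 41 = 101001
1s count = 3

odd parity (3 ones in 101001)


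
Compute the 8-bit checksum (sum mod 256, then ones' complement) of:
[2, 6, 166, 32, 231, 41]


Sum = 478 mod 256 = 222
Complement = 33

33


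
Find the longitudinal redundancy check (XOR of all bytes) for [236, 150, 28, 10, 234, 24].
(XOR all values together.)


XOR chain: 236 ^ 150 ^ 28 ^ 10 ^ 234 ^ 24 = 158

158


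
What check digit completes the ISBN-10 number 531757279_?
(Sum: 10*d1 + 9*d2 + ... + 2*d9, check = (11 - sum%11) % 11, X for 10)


Weighted sum: 246
246 mod 11 = 4

Check digit: 7


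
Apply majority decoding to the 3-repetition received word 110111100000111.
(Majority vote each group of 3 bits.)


Groups: 110, 111, 100, 000, 111
Majority votes: 11001

11001


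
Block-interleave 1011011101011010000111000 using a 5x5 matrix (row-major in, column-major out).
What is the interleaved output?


Matrix:
  10110
  11101
  01101
  00001
  11000
Read columns: 1100101101111001000001110

1100101101111001000001110


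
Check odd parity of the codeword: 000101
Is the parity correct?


Number of 1s: 2

No, parity error (2 ones)


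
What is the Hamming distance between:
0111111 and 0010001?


XOR: 0101110
Count of 1s: 4

4


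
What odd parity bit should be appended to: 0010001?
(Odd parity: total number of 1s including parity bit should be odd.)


Number of 1s in data: 2
Parity bit: 1

1


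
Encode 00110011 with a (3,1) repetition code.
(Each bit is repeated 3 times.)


Each bit -> 3 copies

000000111111000000111111


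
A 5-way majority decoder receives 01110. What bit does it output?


Ones: 3 out of 5
Threshold: 3

1 (3/5 voted 1)


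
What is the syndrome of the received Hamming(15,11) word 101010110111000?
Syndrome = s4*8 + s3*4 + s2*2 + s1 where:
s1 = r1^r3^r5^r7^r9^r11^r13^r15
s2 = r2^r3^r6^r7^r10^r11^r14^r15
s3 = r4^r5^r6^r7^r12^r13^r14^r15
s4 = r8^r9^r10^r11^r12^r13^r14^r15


s1=1, s2=0, s3=1, s4=0

Syndrome = 5 (error at position 5)


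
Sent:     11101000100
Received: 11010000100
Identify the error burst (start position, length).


XOR: 00111000000

Burst at position 2, length 3


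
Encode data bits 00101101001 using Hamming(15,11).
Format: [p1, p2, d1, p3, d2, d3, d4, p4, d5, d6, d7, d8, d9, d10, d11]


Parity bits: p1=0, p2=1, p3=1, p4=0

010101001101001


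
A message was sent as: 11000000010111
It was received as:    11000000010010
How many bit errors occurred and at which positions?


XOR: 00000000000101

2 error(s) at position(s): 11, 13


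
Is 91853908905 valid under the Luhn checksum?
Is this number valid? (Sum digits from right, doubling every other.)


Luhn sum = 53
53 mod 10 = 3

Invalid (Luhn sum mod 10 = 3)


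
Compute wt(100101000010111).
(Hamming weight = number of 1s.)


Counting 1s in 100101000010111

7


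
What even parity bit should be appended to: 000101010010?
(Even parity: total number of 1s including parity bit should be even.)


Number of 1s in data: 4
Parity bit: 0

0


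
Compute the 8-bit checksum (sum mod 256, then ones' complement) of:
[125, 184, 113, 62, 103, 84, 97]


Sum = 768 mod 256 = 0
Complement = 255

255


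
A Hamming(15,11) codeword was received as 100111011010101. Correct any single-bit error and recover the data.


Syndrome = 14: error at position 14

Data: 01101010111 (corrected bit 14)


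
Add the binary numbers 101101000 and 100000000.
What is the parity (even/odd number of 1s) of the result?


101101000 = 360
100000000 = 256
Sum = 616 = 1001101000
1s count = 4

even parity (4 ones in 1001101000)


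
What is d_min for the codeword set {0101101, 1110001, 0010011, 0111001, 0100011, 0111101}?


Comparing all pairs, minimum distance: 1
Can detect 0 errors, correct 0 errors

1


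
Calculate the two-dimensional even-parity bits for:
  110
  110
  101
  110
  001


Row parities: 00001
Column parities: 010

Row P: 00001, Col P: 010, Corner: 1


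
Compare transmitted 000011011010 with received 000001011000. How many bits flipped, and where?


XOR: 000010000010

2 error(s) at position(s): 4, 10


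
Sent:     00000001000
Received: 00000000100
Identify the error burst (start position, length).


XOR: 00000001100

Burst at position 7, length 2


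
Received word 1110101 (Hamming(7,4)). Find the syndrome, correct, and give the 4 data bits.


Syndrome = 2: error at position 2

Data: 1101 (corrected bit 2)


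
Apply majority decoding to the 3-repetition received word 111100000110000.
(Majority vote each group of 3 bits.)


Groups: 111, 100, 000, 110, 000
Majority votes: 10010

10010


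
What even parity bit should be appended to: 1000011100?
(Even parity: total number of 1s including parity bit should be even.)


Number of 1s in data: 4
Parity bit: 0

0


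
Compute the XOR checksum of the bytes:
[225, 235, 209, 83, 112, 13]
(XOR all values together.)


XOR chain: 225 ^ 235 ^ 209 ^ 83 ^ 112 ^ 13 = 245

245


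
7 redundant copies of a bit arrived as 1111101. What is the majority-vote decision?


Ones: 6 out of 7
Threshold: 4

1 (6/7 voted 1)


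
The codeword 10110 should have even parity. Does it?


Number of 1s: 3

No, parity error (3 ones)


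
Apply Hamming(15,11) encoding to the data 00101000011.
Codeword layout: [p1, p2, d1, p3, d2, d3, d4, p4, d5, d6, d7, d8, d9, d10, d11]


Parity bits: p1=0, p2=1, p3=1, p4=1

010101011000011


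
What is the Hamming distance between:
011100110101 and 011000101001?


XOR: 000100011100
Count of 1s: 4

4


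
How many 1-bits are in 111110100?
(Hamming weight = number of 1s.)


Counting 1s in 111110100

6


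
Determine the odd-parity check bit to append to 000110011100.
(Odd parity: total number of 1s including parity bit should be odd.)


Number of 1s in data: 5
Parity bit: 0

0


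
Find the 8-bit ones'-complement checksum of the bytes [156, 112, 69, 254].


Sum = 591 mod 256 = 79
Complement = 176

176


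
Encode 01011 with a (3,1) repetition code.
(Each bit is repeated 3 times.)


Each bit -> 3 copies

000111000111111


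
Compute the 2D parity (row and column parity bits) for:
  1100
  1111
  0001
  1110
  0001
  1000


Row parities: 001111
Column parities: 0101

Row P: 001111, Col P: 0101, Corner: 0


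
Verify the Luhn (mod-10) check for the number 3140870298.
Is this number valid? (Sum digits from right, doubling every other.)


Luhn sum = 48
48 mod 10 = 8

Invalid (Luhn sum mod 10 = 8)


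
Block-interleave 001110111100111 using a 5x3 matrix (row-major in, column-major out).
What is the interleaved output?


Matrix:
  001
  110
  111
  100
  111
Read columns: 011110110110101

011110110110101


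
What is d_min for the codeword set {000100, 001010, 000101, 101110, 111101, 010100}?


Comparing all pairs, minimum distance: 1
Can detect 0 errors, correct 0 errors

1


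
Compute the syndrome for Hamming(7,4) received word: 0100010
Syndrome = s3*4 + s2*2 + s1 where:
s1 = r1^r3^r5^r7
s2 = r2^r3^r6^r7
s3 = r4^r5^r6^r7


s1=0, s2=0, s3=1

Syndrome = 4 (error at position 4)


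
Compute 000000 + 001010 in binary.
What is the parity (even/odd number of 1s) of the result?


000000 = 0
001010 = 10
Sum = 10 = 1010
1s count = 2

even parity (2 ones in 1010)


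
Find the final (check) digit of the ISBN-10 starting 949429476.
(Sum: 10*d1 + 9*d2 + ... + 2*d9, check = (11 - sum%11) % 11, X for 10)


Weighted sum: 332
332 mod 11 = 2

Check digit: 9


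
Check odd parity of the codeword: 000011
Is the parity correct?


Number of 1s: 2

No, parity error (2 ones)


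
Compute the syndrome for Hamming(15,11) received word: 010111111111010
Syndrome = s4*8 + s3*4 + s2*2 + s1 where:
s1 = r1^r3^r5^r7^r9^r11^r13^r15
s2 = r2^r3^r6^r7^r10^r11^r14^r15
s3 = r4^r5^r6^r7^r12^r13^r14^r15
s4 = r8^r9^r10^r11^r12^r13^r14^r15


s1=0, s2=0, s3=0, s4=0

Syndrome = 0 (no error)


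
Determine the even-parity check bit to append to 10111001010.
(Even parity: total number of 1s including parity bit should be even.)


Number of 1s in data: 6
Parity bit: 0

0


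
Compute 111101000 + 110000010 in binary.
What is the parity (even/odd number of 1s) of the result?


111101000 = 488
110000010 = 386
Sum = 874 = 1101101010
1s count = 6

even parity (6 ones in 1101101010)


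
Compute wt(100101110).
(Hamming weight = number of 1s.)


Counting 1s in 100101110

5


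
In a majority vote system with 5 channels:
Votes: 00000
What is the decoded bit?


Ones: 0 out of 5
Threshold: 3

0 (0/5 voted 1)


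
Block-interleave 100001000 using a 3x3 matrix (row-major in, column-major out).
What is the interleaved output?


Matrix:
  100
  001
  000
Read columns: 100000010

100000010


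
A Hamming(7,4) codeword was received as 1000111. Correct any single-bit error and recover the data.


Syndrome = 5: error at position 5

Data: 0011 (corrected bit 5)


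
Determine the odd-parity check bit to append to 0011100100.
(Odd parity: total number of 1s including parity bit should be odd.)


Number of 1s in data: 4
Parity bit: 1

1


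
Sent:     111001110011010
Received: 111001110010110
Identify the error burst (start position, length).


XOR: 000000000001100

Burst at position 11, length 2


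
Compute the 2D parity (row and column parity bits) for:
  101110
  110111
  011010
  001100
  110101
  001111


Row parities: 011000
Column parities: 110101

Row P: 011000, Col P: 110101, Corner: 0


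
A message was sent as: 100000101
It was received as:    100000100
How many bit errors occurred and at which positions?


XOR: 000000001

1 error(s) at position(s): 8


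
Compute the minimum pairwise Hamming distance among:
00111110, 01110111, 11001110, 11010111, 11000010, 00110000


Comparing all pairs, minimum distance: 2
Can detect 1 errors, correct 0 errors

2
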